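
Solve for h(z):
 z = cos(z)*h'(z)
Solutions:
 h(z) = C1 + Integral(z/cos(z), z)


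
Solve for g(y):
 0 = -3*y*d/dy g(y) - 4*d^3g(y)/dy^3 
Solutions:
 g(y) = C1 + Integral(C2*airyai(-6^(1/3)*y/2) + C3*airybi(-6^(1/3)*y/2), y)


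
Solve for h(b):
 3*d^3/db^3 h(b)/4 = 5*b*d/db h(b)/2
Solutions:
 h(b) = C1 + Integral(C2*airyai(10^(1/3)*3^(2/3)*b/3) + C3*airybi(10^(1/3)*3^(2/3)*b/3), b)


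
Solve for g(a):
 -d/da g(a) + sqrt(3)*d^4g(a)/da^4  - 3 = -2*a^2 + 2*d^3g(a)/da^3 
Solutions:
 g(a) = C1 + C2*exp(a*(-12^(1/3)*(9*sqrt(339) + 97*sqrt(3))^(1/3) - 8*18^(1/3)/(9*sqrt(339) + 97*sqrt(3))^(1/3) + 8*sqrt(3))/36)*sin(2^(1/3)*3^(1/6)*a*(-2^(1/3)*3^(2/3)*(9*sqrt(339) + 97*sqrt(3))^(1/3) + 24/(9*sqrt(339) + 97*sqrt(3))^(1/3))/36) + C3*exp(a*(-12^(1/3)*(9*sqrt(339) + 97*sqrt(3))^(1/3) - 8*18^(1/3)/(9*sqrt(339) + 97*sqrt(3))^(1/3) + 8*sqrt(3))/36)*cos(2^(1/3)*3^(1/6)*a*(-2^(1/3)*3^(2/3)*(9*sqrt(339) + 97*sqrt(3))^(1/3) + 24/(9*sqrt(339) + 97*sqrt(3))^(1/3))/36) + C4*exp(a*(8*18^(1/3)/(9*sqrt(339) + 97*sqrt(3))^(1/3) + 4*sqrt(3) + 12^(1/3)*(9*sqrt(339) + 97*sqrt(3))^(1/3))/18) + 2*a^3/3 - 11*a


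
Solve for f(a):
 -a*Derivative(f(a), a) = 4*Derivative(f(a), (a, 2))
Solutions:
 f(a) = C1 + C2*erf(sqrt(2)*a/4)


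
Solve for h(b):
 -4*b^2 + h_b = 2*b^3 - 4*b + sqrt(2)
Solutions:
 h(b) = C1 + b^4/2 + 4*b^3/3 - 2*b^2 + sqrt(2)*b


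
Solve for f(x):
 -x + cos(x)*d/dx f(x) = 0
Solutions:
 f(x) = C1 + Integral(x/cos(x), x)


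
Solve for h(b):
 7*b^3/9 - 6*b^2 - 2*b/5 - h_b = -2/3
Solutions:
 h(b) = C1 + 7*b^4/36 - 2*b^3 - b^2/5 + 2*b/3


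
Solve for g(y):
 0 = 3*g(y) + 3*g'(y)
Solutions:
 g(y) = C1*exp(-y)


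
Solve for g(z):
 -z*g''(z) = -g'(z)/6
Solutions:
 g(z) = C1 + C2*z^(7/6)


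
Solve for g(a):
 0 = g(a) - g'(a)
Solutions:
 g(a) = C1*exp(a)


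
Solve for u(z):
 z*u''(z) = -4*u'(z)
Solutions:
 u(z) = C1 + C2/z^3


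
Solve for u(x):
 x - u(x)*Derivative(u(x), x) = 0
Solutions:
 u(x) = -sqrt(C1 + x^2)
 u(x) = sqrt(C1 + x^2)


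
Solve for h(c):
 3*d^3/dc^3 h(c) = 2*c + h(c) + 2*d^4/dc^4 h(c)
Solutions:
 h(c) = C1*exp(c*(-(3*sqrt(417) + 64)^(1/3) - 7/(3*sqrt(417) + 64)^(1/3) + 2)/12)*sin(sqrt(3)*c*(-(3*sqrt(417) + 64)^(1/3) + 7/(3*sqrt(417) + 64)^(1/3))/12) + C2*exp(c*(-(3*sqrt(417) + 64)^(1/3) - 7/(3*sqrt(417) + 64)^(1/3) + 2)/12)*cos(sqrt(3)*c*(-(3*sqrt(417) + 64)^(1/3) + 7/(3*sqrt(417) + 64)^(1/3))/12) + C3*exp(c) + C4*exp(c*(1 + 7/(3*sqrt(417) + 64)^(1/3) + (3*sqrt(417) + 64)^(1/3))/6) - 2*c


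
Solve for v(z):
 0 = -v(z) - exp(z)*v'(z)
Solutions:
 v(z) = C1*exp(exp(-z))


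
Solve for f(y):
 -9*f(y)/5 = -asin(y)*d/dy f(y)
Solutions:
 f(y) = C1*exp(9*Integral(1/asin(y), y)/5)


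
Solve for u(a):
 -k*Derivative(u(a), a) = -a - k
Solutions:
 u(a) = C1 + a^2/(2*k) + a


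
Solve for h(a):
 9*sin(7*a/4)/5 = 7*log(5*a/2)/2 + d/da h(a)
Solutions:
 h(a) = C1 - 7*a*log(a)/2 - 4*a*log(5) + a*log(10)/2 + 3*a*log(2) + 7*a/2 - 36*cos(7*a/4)/35


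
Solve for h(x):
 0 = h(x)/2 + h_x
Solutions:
 h(x) = C1*exp(-x/2)


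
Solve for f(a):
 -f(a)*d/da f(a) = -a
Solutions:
 f(a) = -sqrt(C1 + a^2)
 f(a) = sqrt(C1 + a^2)


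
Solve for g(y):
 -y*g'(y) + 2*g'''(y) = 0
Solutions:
 g(y) = C1 + Integral(C2*airyai(2^(2/3)*y/2) + C3*airybi(2^(2/3)*y/2), y)


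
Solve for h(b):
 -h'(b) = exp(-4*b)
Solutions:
 h(b) = C1 + exp(-4*b)/4


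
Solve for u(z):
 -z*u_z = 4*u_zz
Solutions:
 u(z) = C1 + C2*erf(sqrt(2)*z/4)


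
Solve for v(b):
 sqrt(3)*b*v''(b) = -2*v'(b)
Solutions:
 v(b) = C1 + C2*b^(1 - 2*sqrt(3)/3)


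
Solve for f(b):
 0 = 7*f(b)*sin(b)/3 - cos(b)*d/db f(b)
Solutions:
 f(b) = C1/cos(b)^(7/3)


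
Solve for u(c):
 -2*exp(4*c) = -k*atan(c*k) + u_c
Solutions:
 u(c) = C1 + k*Piecewise((c*atan(c*k) - log(c^2*k^2 + 1)/(2*k), Ne(k, 0)), (0, True)) - exp(4*c)/2


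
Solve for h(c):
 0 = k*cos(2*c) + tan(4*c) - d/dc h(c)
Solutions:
 h(c) = C1 + k*sin(2*c)/2 - log(cos(4*c))/4


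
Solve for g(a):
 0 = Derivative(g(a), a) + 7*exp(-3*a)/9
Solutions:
 g(a) = C1 + 7*exp(-3*a)/27


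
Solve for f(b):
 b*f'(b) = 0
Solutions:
 f(b) = C1


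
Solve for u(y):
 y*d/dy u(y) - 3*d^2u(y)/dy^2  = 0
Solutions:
 u(y) = C1 + C2*erfi(sqrt(6)*y/6)


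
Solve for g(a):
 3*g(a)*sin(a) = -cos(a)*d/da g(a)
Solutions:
 g(a) = C1*cos(a)^3


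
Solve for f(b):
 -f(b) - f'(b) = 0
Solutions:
 f(b) = C1*exp(-b)


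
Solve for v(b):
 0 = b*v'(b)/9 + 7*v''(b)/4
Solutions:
 v(b) = C1 + C2*erf(sqrt(14)*b/21)


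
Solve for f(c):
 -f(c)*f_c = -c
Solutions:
 f(c) = -sqrt(C1 + c^2)
 f(c) = sqrt(C1 + c^2)


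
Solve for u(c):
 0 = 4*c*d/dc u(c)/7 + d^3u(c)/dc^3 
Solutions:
 u(c) = C1 + Integral(C2*airyai(-14^(2/3)*c/7) + C3*airybi(-14^(2/3)*c/7), c)


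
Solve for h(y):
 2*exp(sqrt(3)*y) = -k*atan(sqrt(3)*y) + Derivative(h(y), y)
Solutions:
 h(y) = C1 + k*(y*atan(sqrt(3)*y) - sqrt(3)*log(3*y^2 + 1)/6) + 2*sqrt(3)*exp(sqrt(3)*y)/3


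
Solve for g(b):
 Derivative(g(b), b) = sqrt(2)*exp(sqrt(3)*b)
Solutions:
 g(b) = C1 + sqrt(6)*exp(sqrt(3)*b)/3


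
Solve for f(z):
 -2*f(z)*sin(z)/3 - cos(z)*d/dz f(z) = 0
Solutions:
 f(z) = C1*cos(z)^(2/3)


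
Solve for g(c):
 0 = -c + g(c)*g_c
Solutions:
 g(c) = -sqrt(C1 + c^2)
 g(c) = sqrt(C1 + c^2)


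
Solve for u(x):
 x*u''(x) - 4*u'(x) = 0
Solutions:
 u(x) = C1 + C2*x^5


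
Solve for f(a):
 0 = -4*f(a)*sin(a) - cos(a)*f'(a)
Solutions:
 f(a) = C1*cos(a)^4


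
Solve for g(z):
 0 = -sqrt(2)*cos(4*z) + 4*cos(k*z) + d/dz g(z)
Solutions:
 g(z) = C1 + sqrt(2)*sin(4*z)/4 - 4*sin(k*z)/k


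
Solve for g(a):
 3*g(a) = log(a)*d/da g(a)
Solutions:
 g(a) = C1*exp(3*li(a))


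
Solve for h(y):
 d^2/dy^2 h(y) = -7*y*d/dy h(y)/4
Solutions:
 h(y) = C1 + C2*erf(sqrt(14)*y/4)


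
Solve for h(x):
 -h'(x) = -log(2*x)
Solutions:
 h(x) = C1 + x*log(x) - x + x*log(2)


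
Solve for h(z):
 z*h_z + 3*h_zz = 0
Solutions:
 h(z) = C1 + C2*erf(sqrt(6)*z/6)


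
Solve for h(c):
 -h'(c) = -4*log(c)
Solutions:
 h(c) = C1 + 4*c*log(c) - 4*c


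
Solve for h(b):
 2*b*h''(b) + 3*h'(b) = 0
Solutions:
 h(b) = C1 + C2/sqrt(b)


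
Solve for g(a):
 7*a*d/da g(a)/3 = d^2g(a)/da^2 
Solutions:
 g(a) = C1 + C2*erfi(sqrt(42)*a/6)


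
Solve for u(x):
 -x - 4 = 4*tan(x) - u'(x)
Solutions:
 u(x) = C1 + x^2/2 + 4*x - 4*log(cos(x))


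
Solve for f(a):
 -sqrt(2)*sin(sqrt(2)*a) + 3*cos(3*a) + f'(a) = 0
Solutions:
 f(a) = C1 - sin(3*a) - cos(sqrt(2)*a)


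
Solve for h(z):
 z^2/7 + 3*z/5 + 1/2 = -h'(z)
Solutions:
 h(z) = C1 - z^3/21 - 3*z^2/10 - z/2


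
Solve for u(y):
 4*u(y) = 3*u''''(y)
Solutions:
 u(y) = C1*exp(-sqrt(2)*3^(3/4)*y/3) + C2*exp(sqrt(2)*3^(3/4)*y/3) + C3*sin(sqrt(2)*3^(3/4)*y/3) + C4*cos(sqrt(2)*3^(3/4)*y/3)


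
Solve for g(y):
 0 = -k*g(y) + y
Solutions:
 g(y) = y/k


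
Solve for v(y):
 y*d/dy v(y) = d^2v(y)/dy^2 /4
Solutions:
 v(y) = C1 + C2*erfi(sqrt(2)*y)


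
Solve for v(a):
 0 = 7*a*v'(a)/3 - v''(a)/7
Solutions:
 v(a) = C1 + C2*erfi(7*sqrt(6)*a/6)


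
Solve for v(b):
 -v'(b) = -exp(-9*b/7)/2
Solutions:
 v(b) = C1 - 7*exp(-9*b/7)/18


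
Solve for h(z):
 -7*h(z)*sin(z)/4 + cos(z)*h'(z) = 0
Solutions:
 h(z) = C1/cos(z)^(7/4)


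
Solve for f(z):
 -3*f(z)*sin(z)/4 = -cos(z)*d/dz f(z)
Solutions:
 f(z) = C1/cos(z)^(3/4)


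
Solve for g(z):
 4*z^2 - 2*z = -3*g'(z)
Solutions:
 g(z) = C1 - 4*z^3/9 + z^2/3


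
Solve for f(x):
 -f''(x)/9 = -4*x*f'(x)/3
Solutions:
 f(x) = C1 + C2*erfi(sqrt(6)*x)


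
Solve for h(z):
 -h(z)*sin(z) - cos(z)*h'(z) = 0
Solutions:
 h(z) = C1*cos(z)


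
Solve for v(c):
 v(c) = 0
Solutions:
 v(c) = 0


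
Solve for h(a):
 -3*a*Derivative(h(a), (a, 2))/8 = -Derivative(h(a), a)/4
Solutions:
 h(a) = C1 + C2*a^(5/3)


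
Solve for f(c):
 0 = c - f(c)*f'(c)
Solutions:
 f(c) = -sqrt(C1 + c^2)
 f(c) = sqrt(C1 + c^2)


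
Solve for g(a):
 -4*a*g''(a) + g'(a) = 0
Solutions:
 g(a) = C1 + C2*a^(5/4)


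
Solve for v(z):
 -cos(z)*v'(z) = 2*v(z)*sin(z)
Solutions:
 v(z) = C1*cos(z)^2


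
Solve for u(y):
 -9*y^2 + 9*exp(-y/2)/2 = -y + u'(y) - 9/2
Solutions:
 u(y) = C1 - 3*y^3 + y^2/2 + 9*y/2 - 9*exp(-y/2)


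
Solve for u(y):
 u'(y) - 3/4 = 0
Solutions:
 u(y) = C1 + 3*y/4


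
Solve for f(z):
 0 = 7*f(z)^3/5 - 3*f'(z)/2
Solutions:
 f(z) = -sqrt(30)*sqrt(-1/(C1 + 14*z))/2
 f(z) = sqrt(30)*sqrt(-1/(C1 + 14*z))/2


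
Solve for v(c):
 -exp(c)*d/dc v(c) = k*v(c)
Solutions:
 v(c) = C1*exp(k*exp(-c))


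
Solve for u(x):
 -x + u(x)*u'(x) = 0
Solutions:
 u(x) = -sqrt(C1 + x^2)
 u(x) = sqrt(C1 + x^2)


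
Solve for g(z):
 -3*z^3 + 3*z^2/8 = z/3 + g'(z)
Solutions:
 g(z) = C1 - 3*z^4/4 + z^3/8 - z^2/6


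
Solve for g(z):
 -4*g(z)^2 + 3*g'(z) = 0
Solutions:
 g(z) = -3/(C1 + 4*z)


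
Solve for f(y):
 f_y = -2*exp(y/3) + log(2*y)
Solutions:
 f(y) = C1 + y*log(y) + y*(-1 + log(2)) - 6*exp(y/3)


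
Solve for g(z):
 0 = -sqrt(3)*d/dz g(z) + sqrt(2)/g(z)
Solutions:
 g(z) = -sqrt(C1 + 6*sqrt(6)*z)/3
 g(z) = sqrt(C1 + 6*sqrt(6)*z)/3


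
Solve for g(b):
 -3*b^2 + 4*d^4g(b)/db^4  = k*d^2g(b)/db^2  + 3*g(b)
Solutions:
 g(b) = C1*exp(-sqrt(2)*b*sqrt(k - sqrt(k^2 + 48))/4) + C2*exp(sqrt(2)*b*sqrt(k - sqrt(k^2 + 48))/4) + C3*exp(-sqrt(2)*b*sqrt(k + sqrt(k^2 + 48))/4) + C4*exp(sqrt(2)*b*sqrt(k + sqrt(k^2 + 48))/4) - b^2 + 2*k/3


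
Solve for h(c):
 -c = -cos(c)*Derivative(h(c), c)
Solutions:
 h(c) = C1 + Integral(c/cos(c), c)


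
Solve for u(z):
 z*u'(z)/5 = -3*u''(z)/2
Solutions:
 u(z) = C1 + C2*erf(sqrt(15)*z/15)


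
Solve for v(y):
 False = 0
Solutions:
 v(y) = C1 + 9*y*asin(8*y/7) + zoo*y + 9*sqrt(49 - 64*y^2)/8


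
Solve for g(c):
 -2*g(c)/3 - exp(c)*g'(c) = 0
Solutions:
 g(c) = C1*exp(2*exp(-c)/3)


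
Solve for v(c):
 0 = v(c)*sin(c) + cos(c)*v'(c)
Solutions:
 v(c) = C1*cos(c)


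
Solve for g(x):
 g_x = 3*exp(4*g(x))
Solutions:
 g(x) = log(-(-1/(C1 + 12*x))^(1/4))
 g(x) = log(-1/(C1 + 12*x))/4
 g(x) = log(-I*(-1/(C1 + 12*x))^(1/4))
 g(x) = log(I*(-1/(C1 + 12*x))^(1/4))


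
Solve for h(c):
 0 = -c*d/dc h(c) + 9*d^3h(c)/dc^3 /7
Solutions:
 h(c) = C1 + Integral(C2*airyai(21^(1/3)*c/3) + C3*airybi(21^(1/3)*c/3), c)


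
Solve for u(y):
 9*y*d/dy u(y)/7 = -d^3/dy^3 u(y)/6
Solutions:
 u(y) = C1 + Integral(C2*airyai(-3*2^(1/3)*7^(2/3)*y/7) + C3*airybi(-3*2^(1/3)*7^(2/3)*y/7), y)


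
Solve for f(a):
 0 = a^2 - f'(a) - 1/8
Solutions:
 f(a) = C1 + a^3/3 - a/8


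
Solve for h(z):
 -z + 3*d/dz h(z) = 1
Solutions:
 h(z) = C1 + z^2/6 + z/3


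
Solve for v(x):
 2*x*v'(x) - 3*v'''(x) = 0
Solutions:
 v(x) = C1 + Integral(C2*airyai(2^(1/3)*3^(2/3)*x/3) + C3*airybi(2^(1/3)*3^(2/3)*x/3), x)


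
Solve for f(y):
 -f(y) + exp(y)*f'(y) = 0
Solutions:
 f(y) = C1*exp(-exp(-y))


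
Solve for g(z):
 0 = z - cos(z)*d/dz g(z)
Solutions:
 g(z) = C1 + Integral(z/cos(z), z)


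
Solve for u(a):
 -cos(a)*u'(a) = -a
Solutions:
 u(a) = C1 + Integral(a/cos(a), a)


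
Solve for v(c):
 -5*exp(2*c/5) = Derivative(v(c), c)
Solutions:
 v(c) = C1 - 25*exp(2*c/5)/2


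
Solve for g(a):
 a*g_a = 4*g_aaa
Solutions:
 g(a) = C1 + Integral(C2*airyai(2^(1/3)*a/2) + C3*airybi(2^(1/3)*a/2), a)


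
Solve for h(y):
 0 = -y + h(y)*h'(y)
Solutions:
 h(y) = -sqrt(C1 + y^2)
 h(y) = sqrt(C1 + y^2)


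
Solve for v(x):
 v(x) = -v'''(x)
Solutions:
 v(x) = C3*exp(-x) + (C1*sin(sqrt(3)*x/2) + C2*cos(sqrt(3)*x/2))*exp(x/2)


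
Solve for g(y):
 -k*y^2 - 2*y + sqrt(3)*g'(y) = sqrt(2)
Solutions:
 g(y) = C1 + sqrt(3)*k*y^3/9 + sqrt(3)*y^2/3 + sqrt(6)*y/3


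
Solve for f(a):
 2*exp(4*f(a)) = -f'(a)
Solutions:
 f(a) = log(-I*(1/(C1 + 8*a))^(1/4))
 f(a) = log(I*(1/(C1 + 8*a))^(1/4))
 f(a) = log(-(1/(C1 + 8*a))^(1/4))
 f(a) = log(1/(C1 + 8*a))/4


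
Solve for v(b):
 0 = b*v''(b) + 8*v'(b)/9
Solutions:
 v(b) = C1 + C2*b^(1/9)


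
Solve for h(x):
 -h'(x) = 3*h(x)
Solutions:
 h(x) = C1*exp(-3*x)


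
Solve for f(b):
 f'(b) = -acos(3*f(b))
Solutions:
 Integral(1/acos(3*_y), (_y, f(b))) = C1 - b


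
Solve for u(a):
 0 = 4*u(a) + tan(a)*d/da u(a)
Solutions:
 u(a) = C1/sin(a)^4


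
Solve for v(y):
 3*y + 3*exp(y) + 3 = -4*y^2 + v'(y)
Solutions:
 v(y) = C1 + 4*y^3/3 + 3*y^2/2 + 3*y + 3*exp(y)


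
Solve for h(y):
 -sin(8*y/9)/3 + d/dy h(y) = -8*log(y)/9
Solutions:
 h(y) = C1 - 8*y*log(y)/9 + 8*y/9 - 3*cos(8*y/9)/8


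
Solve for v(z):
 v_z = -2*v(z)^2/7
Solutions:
 v(z) = 7/(C1 + 2*z)


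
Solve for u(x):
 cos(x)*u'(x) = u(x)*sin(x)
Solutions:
 u(x) = C1/cos(x)


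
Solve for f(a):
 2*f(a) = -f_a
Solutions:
 f(a) = C1*exp(-2*a)


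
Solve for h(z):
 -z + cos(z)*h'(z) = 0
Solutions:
 h(z) = C1 + Integral(z/cos(z), z)


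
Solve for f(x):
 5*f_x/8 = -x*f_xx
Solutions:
 f(x) = C1 + C2*x^(3/8)


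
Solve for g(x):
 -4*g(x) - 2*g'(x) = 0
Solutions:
 g(x) = C1*exp(-2*x)


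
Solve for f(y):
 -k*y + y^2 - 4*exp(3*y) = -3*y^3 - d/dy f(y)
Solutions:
 f(y) = C1 + k*y^2/2 - 3*y^4/4 - y^3/3 + 4*exp(3*y)/3


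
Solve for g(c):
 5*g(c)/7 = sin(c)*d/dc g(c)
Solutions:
 g(c) = C1*(cos(c) - 1)^(5/14)/(cos(c) + 1)^(5/14)


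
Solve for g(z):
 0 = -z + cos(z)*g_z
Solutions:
 g(z) = C1 + Integral(z/cos(z), z)


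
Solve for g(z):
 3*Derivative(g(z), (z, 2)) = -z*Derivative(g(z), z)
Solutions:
 g(z) = C1 + C2*erf(sqrt(6)*z/6)


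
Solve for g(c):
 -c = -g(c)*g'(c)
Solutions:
 g(c) = -sqrt(C1 + c^2)
 g(c) = sqrt(C1 + c^2)


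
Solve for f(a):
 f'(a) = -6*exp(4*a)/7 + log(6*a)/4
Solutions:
 f(a) = C1 + a*log(a)/4 + a*(-1 + log(6))/4 - 3*exp(4*a)/14


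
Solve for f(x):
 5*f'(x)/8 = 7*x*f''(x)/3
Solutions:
 f(x) = C1 + C2*x^(71/56)


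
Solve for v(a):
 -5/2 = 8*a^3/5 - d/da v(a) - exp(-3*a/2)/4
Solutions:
 v(a) = C1 + 2*a^4/5 + 5*a/2 + exp(-3*a/2)/6


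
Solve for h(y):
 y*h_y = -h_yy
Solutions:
 h(y) = C1 + C2*erf(sqrt(2)*y/2)


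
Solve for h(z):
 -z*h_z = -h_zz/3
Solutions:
 h(z) = C1 + C2*erfi(sqrt(6)*z/2)


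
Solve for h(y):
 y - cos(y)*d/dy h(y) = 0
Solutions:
 h(y) = C1 + Integral(y/cos(y), y)


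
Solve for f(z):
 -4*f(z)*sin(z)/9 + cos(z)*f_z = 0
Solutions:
 f(z) = C1/cos(z)^(4/9)


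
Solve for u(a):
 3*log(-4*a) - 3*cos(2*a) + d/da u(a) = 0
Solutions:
 u(a) = C1 - 3*a*log(-a) - 6*a*log(2) + 3*a + 3*sin(2*a)/2


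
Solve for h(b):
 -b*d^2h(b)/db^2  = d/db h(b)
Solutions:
 h(b) = C1 + C2*log(b)


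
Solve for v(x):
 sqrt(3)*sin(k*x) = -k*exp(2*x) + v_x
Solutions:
 v(x) = C1 + k*exp(2*x)/2 - sqrt(3)*cos(k*x)/k


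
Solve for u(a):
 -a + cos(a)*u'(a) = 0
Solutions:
 u(a) = C1 + Integral(a/cos(a), a)


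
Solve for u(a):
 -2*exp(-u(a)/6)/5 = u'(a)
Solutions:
 u(a) = 6*log(C1 - a/15)


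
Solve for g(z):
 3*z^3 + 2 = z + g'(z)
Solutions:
 g(z) = C1 + 3*z^4/4 - z^2/2 + 2*z


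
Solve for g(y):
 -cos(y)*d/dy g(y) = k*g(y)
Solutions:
 g(y) = C1*exp(k*(log(sin(y) - 1) - log(sin(y) + 1))/2)


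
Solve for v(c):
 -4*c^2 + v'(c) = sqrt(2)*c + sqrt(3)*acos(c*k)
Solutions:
 v(c) = C1 + 4*c^3/3 + sqrt(2)*c^2/2 + sqrt(3)*Piecewise((c*acos(c*k) - sqrt(-c^2*k^2 + 1)/k, Ne(k, 0)), (pi*c/2, True))


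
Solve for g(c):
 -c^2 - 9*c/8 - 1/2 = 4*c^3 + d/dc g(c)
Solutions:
 g(c) = C1 - c^4 - c^3/3 - 9*c^2/16 - c/2


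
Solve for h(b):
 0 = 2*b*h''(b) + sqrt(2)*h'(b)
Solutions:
 h(b) = C1 + C2*b^(1 - sqrt(2)/2)


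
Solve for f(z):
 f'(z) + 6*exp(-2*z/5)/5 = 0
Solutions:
 f(z) = C1 + 3*exp(-2*z/5)


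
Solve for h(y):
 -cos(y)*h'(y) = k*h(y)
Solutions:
 h(y) = C1*exp(k*(log(sin(y) - 1) - log(sin(y) + 1))/2)


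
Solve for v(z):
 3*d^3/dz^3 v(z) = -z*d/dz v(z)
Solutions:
 v(z) = C1 + Integral(C2*airyai(-3^(2/3)*z/3) + C3*airybi(-3^(2/3)*z/3), z)


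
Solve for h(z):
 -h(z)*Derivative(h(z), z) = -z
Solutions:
 h(z) = -sqrt(C1 + z^2)
 h(z) = sqrt(C1 + z^2)


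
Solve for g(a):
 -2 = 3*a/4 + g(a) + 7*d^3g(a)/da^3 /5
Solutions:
 g(a) = C3*exp(-5^(1/3)*7^(2/3)*a/7) - 3*a/4 + (C1*sin(sqrt(3)*5^(1/3)*7^(2/3)*a/14) + C2*cos(sqrt(3)*5^(1/3)*7^(2/3)*a/14))*exp(5^(1/3)*7^(2/3)*a/14) - 2


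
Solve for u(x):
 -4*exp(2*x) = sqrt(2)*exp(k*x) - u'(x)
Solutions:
 u(x) = C1 + 2*exp(2*x) + sqrt(2)*exp(k*x)/k


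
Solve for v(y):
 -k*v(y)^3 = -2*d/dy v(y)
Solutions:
 v(y) = -sqrt(-1/(C1 + k*y))
 v(y) = sqrt(-1/(C1 + k*y))


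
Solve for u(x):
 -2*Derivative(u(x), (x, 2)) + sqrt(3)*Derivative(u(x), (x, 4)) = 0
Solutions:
 u(x) = C1 + C2*x + C3*exp(-sqrt(2)*3^(3/4)*x/3) + C4*exp(sqrt(2)*3^(3/4)*x/3)


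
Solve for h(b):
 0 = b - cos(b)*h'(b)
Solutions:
 h(b) = C1 + Integral(b/cos(b), b)


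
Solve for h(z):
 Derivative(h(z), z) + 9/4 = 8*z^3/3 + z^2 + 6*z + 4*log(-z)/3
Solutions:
 h(z) = C1 + 2*z^4/3 + z^3/3 + 3*z^2 + 4*z*log(-z)/3 - 43*z/12


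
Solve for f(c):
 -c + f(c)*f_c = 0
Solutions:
 f(c) = -sqrt(C1 + c^2)
 f(c) = sqrt(C1 + c^2)


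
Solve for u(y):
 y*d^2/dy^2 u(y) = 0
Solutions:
 u(y) = C1 + C2*y


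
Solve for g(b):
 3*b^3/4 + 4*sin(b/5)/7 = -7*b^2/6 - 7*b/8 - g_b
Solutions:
 g(b) = C1 - 3*b^4/16 - 7*b^3/18 - 7*b^2/16 + 20*cos(b/5)/7


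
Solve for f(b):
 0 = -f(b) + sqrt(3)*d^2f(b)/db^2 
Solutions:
 f(b) = C1*exp(-3^(3/4)*b/3) + C2*exp(3^(3/4)*b/3)


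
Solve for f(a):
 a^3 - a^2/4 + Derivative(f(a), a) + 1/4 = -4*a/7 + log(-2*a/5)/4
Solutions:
 f(a) = C1 - a^4/4 + a^3/12 - 2*a^2/7 + a*log(-a)/4 + a*(-2 - log(5) + log(2))/4


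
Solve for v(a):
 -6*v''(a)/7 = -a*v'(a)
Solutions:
 v(a) = C1 + C2*erfi(sqrt(21)*a/6)


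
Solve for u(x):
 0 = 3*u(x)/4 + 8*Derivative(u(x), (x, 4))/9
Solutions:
 u(x) = (C1*sin(2^(1/4)*3^(3/4)*x/4) + C2*cos(2^(1/4)*3^(3/4)*x/4))*exp(-2^(1/4)*3^(3/4)*x/4) + (C3*sin(2^(1/4)*3^(3/4)*x/4) + C4*cos(2^(1/4)*3^(3/4)*x/4))*exp(2^(1/4)*3^(3/4)*x/4)


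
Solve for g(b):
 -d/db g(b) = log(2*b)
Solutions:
 g(b) = C1 - b*log(b) - b*log(2) + b


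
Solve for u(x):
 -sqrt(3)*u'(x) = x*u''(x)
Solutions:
 u(x) = C1 + C2*x^(1 - sqrt(3))


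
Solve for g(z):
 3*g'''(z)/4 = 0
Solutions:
 g(z) = C1 + C2*z + C3*z^2


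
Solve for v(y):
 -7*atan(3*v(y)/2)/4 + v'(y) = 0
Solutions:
 Integral(1/atan(3*_y/2), (_y, v(y))) = C1 + 7*y/4


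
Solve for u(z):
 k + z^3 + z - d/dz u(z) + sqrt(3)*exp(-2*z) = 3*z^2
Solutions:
 u(z) = C1 + k*z + z^4/4 - z^3 + z^2/2 - sqrt(3)*exp(-2*z)/2


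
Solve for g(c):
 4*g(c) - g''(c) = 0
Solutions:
 g(c) = C1*exp(-2*c) + C2*exp(2*c)


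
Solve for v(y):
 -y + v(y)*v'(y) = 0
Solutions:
 v(y) = -sqrt(C1 + y^2)
 v(y) = sqrt(C1 + y^2)


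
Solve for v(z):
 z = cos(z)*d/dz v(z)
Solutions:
 v(z) = C1 + Integral(z/cos(z), z)


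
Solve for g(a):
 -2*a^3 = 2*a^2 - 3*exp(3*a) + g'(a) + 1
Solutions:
 g(a) = C1 - a^4/2 - 2*a^3/3 - a + exp(3*a)


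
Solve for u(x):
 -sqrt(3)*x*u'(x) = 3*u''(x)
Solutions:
 u(x) = C1 + C2*erf(sqrt(2)*3^(3/4)*x/6)


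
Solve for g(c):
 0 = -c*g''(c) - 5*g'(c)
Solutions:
 g(c) = C1 + C2/c^4


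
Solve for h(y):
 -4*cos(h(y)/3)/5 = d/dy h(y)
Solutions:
 4*y/5 - 3*log(sin(h(y)/3) - 1)/2 + 3*log(sin(h(y)/3) + 1)/2 = C1


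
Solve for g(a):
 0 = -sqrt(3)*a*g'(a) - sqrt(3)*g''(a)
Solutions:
 g(a) = C1 + C2*erf(sqrt(2)*a/2)


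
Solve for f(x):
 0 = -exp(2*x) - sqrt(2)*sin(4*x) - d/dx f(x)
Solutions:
 f(x) = C1 - exp(2*x)/2 + sqrt(2)*cos(4*x)/4


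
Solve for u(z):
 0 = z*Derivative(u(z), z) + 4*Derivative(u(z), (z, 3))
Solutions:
 u(z) = C1 + Integral(C2*airyai(-2^(1/3)*z/2) + C3*airybi(-2^(1/3)*z/2), z)


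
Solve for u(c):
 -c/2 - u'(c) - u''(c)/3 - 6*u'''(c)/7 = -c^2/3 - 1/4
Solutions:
 u(c) = C1 + c^3/9 - 13*c^2/36 - 61*c/756 + (C2*sin(sqrt(1463)*c/36) + C3*cos(sqrt(1463)*c/36))*exp(-7*c/36)


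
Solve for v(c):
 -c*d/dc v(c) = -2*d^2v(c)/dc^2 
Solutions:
 v(c) = C1 + C2*erfi(c/2)


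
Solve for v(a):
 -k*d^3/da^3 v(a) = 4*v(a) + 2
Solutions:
 v(a) = C1*exp(2^(2/3)*a*(-1/k)^(1/3)) + C2*exp(2^(2/3)*a*(-1/k)^(1/3)*(-1 + sqrt(3)*I)/2) + C3*exp(-2^(2/3)*a*(-1/k)^(1/3)*(1 + sqrt(3)*I)/2) - 1/2


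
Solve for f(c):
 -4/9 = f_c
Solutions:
 f(c) = C1 - 4*c/9


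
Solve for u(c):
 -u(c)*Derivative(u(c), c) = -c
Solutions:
 u(c) = -sqrt(C1 + c^2)
 u(c) = sqrt(C1 + c^2)


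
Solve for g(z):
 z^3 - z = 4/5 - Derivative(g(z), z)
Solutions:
 g(z) = C1 - z^4/4 + z^2/2 + 4*z/5


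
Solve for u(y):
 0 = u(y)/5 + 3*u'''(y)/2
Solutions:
 u(y) = C3*exp(-15^(2/3)*2^(1/3)*y/15) + (C1*sin(2^(1/3)*3^(1/6)*5^(2/3)*y/10) + C2*cos(2^(1/3)*3^(1/6)*5^(2/3)*y/10))*exp(15^(2/3)*2^(1/3)*y/30)


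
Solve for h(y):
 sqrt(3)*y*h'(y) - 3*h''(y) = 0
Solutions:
 h(y) = C1 + C2*erfi(sqrt(2)*3^(3/4)*y/6)


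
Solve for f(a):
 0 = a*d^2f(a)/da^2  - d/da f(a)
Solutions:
 f(a) = C1 + C2*a^2


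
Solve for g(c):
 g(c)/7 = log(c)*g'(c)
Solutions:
 g(c) = C1*exp(li(c)/7)


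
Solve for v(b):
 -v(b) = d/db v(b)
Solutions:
 v(b) = C1*exp(-b)


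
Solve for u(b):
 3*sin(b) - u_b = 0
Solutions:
 u(b) = C1 - 3*cos(b)


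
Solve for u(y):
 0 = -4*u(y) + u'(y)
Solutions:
 u(y) = C1*exp(4*y)


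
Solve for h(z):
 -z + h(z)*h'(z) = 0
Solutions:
 h(z) = -sqrt(C1 + z^2)
 h(z) = sqrt(C1 + z^2)


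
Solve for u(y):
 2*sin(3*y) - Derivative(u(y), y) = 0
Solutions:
 u(y) = C1 - 2*cos(3*y)/3


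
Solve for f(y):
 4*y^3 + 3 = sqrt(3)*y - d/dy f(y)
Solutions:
 f(y) = C1 - y^4 + sqrt(3)*y^2/2 - 3*y


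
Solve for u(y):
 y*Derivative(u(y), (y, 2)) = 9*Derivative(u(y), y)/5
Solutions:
 u(y) = C1 + C2*y^(14/5)


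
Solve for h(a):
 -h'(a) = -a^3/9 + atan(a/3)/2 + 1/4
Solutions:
 h(a) = C1 + a^4/36 - a*atan(a/3)/2 - a/4 + 3*log(a^2 + 9)/4


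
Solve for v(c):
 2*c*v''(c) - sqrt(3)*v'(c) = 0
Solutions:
 v(c) = C1 + C2*c^(sqrt(3)/2 + 1)


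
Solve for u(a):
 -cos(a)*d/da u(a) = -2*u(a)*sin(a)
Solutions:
 u(a) = C1/cos(a)^2


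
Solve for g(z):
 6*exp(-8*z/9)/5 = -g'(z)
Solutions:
 g(z) = C1 + 27*exp(-8*z/9)/20


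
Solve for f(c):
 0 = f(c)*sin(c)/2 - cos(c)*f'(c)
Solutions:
 f(c) = C1/sqrt(cos(c))


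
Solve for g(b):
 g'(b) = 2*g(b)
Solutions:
 g(b) = C1*exp(2*b)


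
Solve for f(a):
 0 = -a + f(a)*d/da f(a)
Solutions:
 f(a) = -sqrt(C1 + a^2)
 f(a) = sqrt(C1 + a^2)


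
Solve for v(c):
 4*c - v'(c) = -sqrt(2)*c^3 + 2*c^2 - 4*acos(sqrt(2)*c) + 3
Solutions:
 v(c) = C1 + sqrt(2)*c^4/4 - 2*c^3/3 + 2*c^2 + 4*c*acos(sqrt(2)*c) - 3*c - 2*sqrt(2)*sqrt(1 - 2*c^2)


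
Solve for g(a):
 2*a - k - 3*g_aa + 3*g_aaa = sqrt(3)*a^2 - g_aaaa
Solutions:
 g(a) = C1 + C2*a + C3*exp(a*(-3 + sqrt(21))/2) + C4*exp(-a*(3 + sqrt(21))/2) - sqrt(3)*a^4/36 + a^3*(1 - sqrt(3))/9 + a^2*(-3*k - 8*sqrt(3) + 6)/18


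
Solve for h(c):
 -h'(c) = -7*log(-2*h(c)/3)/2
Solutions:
 -2*Integral(1/(log(-_y) - log(3) + log(2)), (_y, h(c)))/7 = C1 - c


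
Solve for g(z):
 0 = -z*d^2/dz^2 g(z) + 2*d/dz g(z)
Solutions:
 g(z) = C1 + C2*z^3


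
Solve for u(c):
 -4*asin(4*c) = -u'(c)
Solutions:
 u(c) = C1 + 4*c*asin(4*c) + sqrt(1 - 16*c^2)


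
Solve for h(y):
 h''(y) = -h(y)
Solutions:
 h(y) = C1*sin(y) + C2*cos(y)


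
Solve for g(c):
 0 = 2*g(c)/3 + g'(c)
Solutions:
 g(c) = C1*exp(-2*c/3)


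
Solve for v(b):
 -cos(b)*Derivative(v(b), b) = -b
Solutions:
 v(b) = C1 + Integral(b/cos(b), b)


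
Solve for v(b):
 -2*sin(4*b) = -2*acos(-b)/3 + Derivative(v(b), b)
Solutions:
 v(b) = C1 + 2*b*acos(-b)/3 + 2*sqrt(1 - b^2)/3 + cos(4*b)/2


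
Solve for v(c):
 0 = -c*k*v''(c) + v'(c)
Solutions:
 v(c) = C1 + c^(((re(k) + 1)*re(k) + im(k)^2)/(re(k)^2 + im(k)^2))*(C2*sin(log(c)*Abs(im(k))/(re(k)^2 + im(k)^2)) + C3*cos(log(c)*im(k)/(re(k)^2 + im(k)^2)))


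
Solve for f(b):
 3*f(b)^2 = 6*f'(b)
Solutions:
 f(b) = -2/(C1 + b)


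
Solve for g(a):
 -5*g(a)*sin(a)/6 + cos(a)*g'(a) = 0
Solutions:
 g(a) = C1/cos(a)^(5/6)


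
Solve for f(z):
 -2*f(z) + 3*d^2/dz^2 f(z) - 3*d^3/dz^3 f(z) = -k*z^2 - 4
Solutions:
 f(z) = C1*exp(z*((3*sqrt(7) + 8)^(-1/3) + 2 + (3*sqrt(7) + 8)^(1/3))/6)*sin(sqrt(3)*z*(-(3*sqrt(7) + 8)^(1/3) + (3*sqrt(7) + 8)^(-1/3))/6) + C2*exp(z*((3*sqrt(7) + 8)^(-1/3) + 2 + (3*sqrt(7) + 8)^(1/3))/6)*cos(sqrt(3)*z*(-(3*sqrt(7) + 8)^(1/3) + (3*sqrt(7) + 8)^(-1/3))/6) + C3*exp(z*(-(3*sqrt(7) + 8)^(1/3) - 1/(3*sqrt(7) + 8)^(1/3) + 1)/3) + k*z^2/2 + 3*k/2 + 2


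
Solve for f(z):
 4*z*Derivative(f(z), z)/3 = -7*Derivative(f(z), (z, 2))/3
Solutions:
 f(z) = C1 + C2*erf(sqrt(14)*z/7)


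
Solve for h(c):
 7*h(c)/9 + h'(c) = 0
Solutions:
 h(c) = C1*exp(-7*c/9)


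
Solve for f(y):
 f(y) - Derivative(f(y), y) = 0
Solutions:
 f(y) = C1*exp(y)


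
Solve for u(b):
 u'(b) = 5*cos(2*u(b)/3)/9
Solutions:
 -5*b/9 - 3*log(sin(2*u(b)/3) - 1)/4 + 3*log(sin(2*u(b)/3) + 1)/4 = C1


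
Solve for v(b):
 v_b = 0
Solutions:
 v(b) = C1


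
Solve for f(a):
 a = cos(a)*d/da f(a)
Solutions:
 f(a) = C1 + Integral(a/cos(a), a)


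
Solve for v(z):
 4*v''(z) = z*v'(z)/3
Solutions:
 v(z) = C1 + C2*erfi(sqrt(6)*z/12)


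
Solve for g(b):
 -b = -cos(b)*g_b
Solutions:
 g(b) = C1 + Integral(b/cos(b), b)


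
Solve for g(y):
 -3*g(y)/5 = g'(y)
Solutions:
 g(y) = C1*exp(-3*y/5)


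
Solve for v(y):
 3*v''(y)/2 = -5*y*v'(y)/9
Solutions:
 v(y) = C1 + C2*erf(sqrt(15)*y/9)


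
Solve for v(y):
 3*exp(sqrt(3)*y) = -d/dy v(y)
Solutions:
 v(y) = C1 - sqrt(3)*exp(sqrt(3)*y)


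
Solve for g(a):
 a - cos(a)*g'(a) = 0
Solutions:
 g(a) = C1 + Integral(a/cos(a), a)


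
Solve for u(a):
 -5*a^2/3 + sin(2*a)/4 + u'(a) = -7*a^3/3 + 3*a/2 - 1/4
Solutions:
 u(a) = C1 - 7*a^4/12 + 5*a^3/9 + 3*a^2/4 - a/4 + cos(2*a)/8


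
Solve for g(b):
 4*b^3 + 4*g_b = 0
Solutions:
 g(b) = C1 - b^4/4


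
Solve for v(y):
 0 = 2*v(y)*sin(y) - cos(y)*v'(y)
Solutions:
 v(y) = C1/cos(y)^2


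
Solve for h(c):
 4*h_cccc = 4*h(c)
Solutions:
 h(c) = C1*exp(-c) + C2*exp(c) + C3*sin(c) + C4*cos(c)


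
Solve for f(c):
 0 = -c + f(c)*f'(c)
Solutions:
 f(c) = -sqrt(C1 + c^2)
 f(c) = sqrt(C1 + c^2)


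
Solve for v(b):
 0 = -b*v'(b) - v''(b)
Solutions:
 v(b) = C1 + C2*erf(sqrt(2)*b/2)


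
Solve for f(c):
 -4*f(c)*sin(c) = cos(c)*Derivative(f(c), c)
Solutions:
 f(c) = C1*cos(c)^4


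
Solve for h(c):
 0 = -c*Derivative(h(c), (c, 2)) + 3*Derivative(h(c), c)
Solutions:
 h(c) = C1 + C2*c^4


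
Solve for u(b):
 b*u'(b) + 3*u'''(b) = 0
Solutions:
 u(b) = C1 + Integral(C2*airyai(-3^(2/3)*b/3) + C3*airybi(-3^(2/3)*b/3), b)


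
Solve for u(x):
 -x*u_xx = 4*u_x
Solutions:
 u(x) = C1 + C2/x^3


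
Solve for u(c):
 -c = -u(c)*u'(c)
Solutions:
 u(c) = -sqrt(C1 + c^2)
 u(c) = sqrt(C1 + c^2)


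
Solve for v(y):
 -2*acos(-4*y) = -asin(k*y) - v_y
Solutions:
 v(y) = C1 + 2*y*acos(-4*y) + sqrt(1 - 16*y^2)/2 - Piecewise((y*asin(k*y) + sqrt(-k^2*y^2 + 1)/k, Ne(k, 0)), (0, True))


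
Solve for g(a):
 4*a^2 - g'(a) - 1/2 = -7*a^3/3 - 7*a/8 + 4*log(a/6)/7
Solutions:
 g(a) = C1 + 7*a^4/12 + 4*a^3/3 + 7*a^2/16 - 4*a*log(a)/7 + a/14 + 4*a*log(6)/7


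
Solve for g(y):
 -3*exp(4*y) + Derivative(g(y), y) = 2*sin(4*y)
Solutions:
 g(y) = C1 + 3*exp(4*y)/4 - cos(4*y)/2


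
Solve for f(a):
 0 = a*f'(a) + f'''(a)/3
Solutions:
 f(a) = C1 + Integral(C2*airyai(-3^(1/3)*a) + C3*airybi(-3^(1/3)*a), a)


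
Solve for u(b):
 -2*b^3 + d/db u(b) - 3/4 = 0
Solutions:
 u(b) = C1 + b^4/2 + 3*b/4


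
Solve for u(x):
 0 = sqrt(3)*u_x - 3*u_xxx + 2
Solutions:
 u(x) = C1 + C2*exp(-3^(3/4)*x/3) + C3*exp(3^(3/4)*x/3) - 2*sqrt(3)*x/3


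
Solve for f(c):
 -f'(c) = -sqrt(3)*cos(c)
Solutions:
 f(c) = C1 + sqrt(3)*sin(c)


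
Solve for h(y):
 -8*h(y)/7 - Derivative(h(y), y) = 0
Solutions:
 h(y) = C1*exp(-8*y/7)


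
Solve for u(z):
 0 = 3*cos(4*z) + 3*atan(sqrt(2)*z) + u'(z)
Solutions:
 u(z) = C1 - 3*z*atan(sqrt(2)*z) + 3*sqrt(2)*log(2*z^2 + 1)/4 - 3*sin(4*z)/4


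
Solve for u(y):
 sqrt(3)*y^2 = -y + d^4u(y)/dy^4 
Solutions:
 u(y) = C1 + C2*y + C3*y^2 + C4*y^3 + sqrt(3)*y^6/360 + y^5/120


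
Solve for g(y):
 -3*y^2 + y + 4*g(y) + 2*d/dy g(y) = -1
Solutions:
 g(y) = C1*exp(-2*y) + 3*y^2/4 - y + 1/4


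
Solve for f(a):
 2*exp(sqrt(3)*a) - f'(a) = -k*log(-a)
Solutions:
 f(a) = C1 + a*k*log(-a) - a*k + 2*sqrt(3)*exp(sqrt(3)*a)/3


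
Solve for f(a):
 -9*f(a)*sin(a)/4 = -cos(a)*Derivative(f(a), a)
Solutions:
 f(a) = C1/cos(a)^(9/4)


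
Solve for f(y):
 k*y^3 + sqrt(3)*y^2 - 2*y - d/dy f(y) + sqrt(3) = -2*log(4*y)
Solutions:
 f(y) = C1 + k*y^4/4 + sqrt(3)*y^3/3 - y^2 + 2*y*log(y) - 2*y + sqrt(3)*y + y*log(16)


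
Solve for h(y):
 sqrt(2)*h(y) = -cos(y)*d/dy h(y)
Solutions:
 h(y) = C1*(sin(y) - 1)^(sqrt(2)/2)/(sin(y) + 1)^(sqrt(2)/2)


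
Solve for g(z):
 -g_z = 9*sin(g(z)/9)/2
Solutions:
 9*z/2 + 9*log(cos(g(z)/9) - 1)/2 - 9*log(cos(g(z)/9) + 1)/2 = C1


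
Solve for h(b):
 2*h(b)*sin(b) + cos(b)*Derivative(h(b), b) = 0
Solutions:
 h(b) = C1*cos(b)^2


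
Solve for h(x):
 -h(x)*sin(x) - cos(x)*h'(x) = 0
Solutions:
 h(x) = C1*cos(x)


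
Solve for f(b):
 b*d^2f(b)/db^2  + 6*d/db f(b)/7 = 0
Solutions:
 f(b) = C1 + C2*b^(1/7)


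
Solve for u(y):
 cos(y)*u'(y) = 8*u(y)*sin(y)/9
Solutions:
 u(y) = C1/cos(y)^(8/9)


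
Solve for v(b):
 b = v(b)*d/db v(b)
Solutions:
 v(b) = -sqrt(C1 + b^2)
 v(b) = sqrt(C1 + b^2)


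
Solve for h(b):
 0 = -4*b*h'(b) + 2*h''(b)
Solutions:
 h(b) = C1 + C2*erfi(b)


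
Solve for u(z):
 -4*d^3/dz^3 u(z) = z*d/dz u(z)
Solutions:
 u(z) = C1 + Integral(C2*airyai(-2^(1/3)*z/2) + C3*airybi(-2^(1/3)*z/2), z)


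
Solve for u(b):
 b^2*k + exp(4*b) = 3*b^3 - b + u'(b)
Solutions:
 u(b) = C1 - 3*b^4/4 + b^3*k/3 + b^2/2 + exp(4*b)/4


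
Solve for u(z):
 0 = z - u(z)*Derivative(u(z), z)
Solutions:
 u(z) = -sqrt(C1 + z^2)
 u(z) = sqrt(C1 + z^2)


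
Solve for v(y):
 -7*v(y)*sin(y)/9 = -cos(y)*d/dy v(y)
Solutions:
 v(y) = C1/cos(y)^(7/9)


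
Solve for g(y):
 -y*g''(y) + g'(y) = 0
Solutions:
 g(y) = C1 + C2*y^2


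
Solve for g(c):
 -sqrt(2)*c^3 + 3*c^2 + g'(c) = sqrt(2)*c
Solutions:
 g(c) = C1 + sqrt(2)*c^4/4 - c^3 + sqrt(2)*c^2/2


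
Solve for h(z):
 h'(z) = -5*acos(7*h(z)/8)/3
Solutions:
 Integral(1/acos(7*_y/8), (_y, h(z))) = C1 - 5*z/3


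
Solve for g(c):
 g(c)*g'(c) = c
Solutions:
 g(c) = -sqrt(C1 + c^2)
 g(c) = sqrt(C1 + c^2)


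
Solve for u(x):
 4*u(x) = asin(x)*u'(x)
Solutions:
 u(x) = C1*exp(4*Integral(1/asin(x), x))


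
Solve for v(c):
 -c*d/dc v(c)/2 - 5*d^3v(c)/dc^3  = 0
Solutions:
 v(c) = C1 + Integral(C2*airyai(-10^(2/3)*c/10) + C3*airybi(-10^(2/3)*c/10), c)


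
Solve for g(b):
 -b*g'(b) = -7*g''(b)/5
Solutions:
 g(b) = C1 + C2*erfi(sqrt(70)*b/14)


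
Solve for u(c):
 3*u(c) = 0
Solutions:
 u(c) = 0


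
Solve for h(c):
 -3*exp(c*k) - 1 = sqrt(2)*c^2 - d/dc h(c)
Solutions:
 h(c) = C1 + sqrt(2)*c^3/3 + c + 3*exp(c*k)/k


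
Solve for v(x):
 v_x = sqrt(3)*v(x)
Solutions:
 v(x) = C1*exp(sqrt(3)*x)


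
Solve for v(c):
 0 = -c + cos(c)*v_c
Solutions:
 v(c) = C1 + Integral(c/cos(c), c)


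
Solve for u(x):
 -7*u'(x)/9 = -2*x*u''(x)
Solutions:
 u(x) = C1 + C2*x^(25/18)


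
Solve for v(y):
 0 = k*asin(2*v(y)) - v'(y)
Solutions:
 Integral(1/asin(2*_y), (_y, v(y))) = C1 + k*y


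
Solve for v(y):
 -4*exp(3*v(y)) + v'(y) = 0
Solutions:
 v(y) = log(-1/(C1 + 12*y))/3
 v(y) = log((-1/(C1 + 4*y))^(1/3)*(-3^(2/3) - 3*3^(1/6)*I)/6)
 v(y) = log((-1/(C1 + 4*y))^(1/3)*(-3^(2/3) + 3*3^(1/6)*I)/6)


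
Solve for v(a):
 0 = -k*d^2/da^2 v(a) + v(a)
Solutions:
 v(a) = C1*exp(-a*sqrt(1/k)) + C2*exp(a*sqrt(1/k))


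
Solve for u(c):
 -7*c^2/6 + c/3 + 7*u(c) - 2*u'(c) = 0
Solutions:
 u(c) = C1*exp(7*c/2) + c^2/6 + c/21 + 2/147


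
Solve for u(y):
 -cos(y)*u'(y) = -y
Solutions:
 u(y) = C1 + Integral(y/cos(y), y)


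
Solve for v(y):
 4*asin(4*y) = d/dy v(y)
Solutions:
 v(y) = C1 + 4*y*asin(4*y) + sqrt(1 - 16*y^2)


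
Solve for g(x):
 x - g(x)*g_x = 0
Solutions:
 g(x) = -sqrt(C1 + x^2)
 g(x) = sqrt(C1 + x^2)


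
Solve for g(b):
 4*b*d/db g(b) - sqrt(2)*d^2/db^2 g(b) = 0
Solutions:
 g(b) = C1 + C2*erfi(2^(1/4)*b)


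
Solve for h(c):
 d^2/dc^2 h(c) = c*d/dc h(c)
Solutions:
 h(c) = C1 + C2*erfi(sqrt(2)*c/2)


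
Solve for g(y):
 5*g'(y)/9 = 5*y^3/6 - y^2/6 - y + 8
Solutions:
 g(y) = C1 + 3*y^4/8 - y^3/10 - 9*y^2/10 + 72*y/5


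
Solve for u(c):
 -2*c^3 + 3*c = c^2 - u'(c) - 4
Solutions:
 u(c) = C1 + c^4/2 + c^3/3 - 3*c^2/2 - 4*c


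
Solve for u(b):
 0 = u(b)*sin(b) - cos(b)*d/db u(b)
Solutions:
 u(b) = C1/cos(b)


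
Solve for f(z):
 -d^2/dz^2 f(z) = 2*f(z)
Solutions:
 f(z) = C1*sin(sqrt(2)*z) + C2*cos(sqrt(2)*z)


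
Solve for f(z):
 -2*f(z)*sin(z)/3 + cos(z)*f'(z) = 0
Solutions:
 f(z) = C1/cos(z)^(2/3)


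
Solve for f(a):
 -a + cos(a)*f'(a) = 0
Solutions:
 f(a) = C1 + Integral(a/cos(a), a)


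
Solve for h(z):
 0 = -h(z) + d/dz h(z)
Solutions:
 h(z) = C1*exp(z)


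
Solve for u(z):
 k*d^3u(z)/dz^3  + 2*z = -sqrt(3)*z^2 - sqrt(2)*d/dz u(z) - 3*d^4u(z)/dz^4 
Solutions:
 u(z) = C1 + C2*exp(-z*(2*2^(1/3)*k^2/(2*k^3 + sqrt(-4*k^6 + (2*k^3 + 243*sqrt(2))^2) + 243*sqrt(2))^(1/3) + 2*k + 2^(2/3)*(2*k^3 + sqrt(-4*k^6 + (2*k^3 + 243*sqrt(2))^2) + 243*sqrt(2))^(1/3))/18) + C3*exp(z*(-8*2^(1/3)*k^2/((-1 + sqrt(3)*I)*(2*k^3 + sqrt(-4*k^6 + (2*k^3 + 243*sqrt(2))^2) + 243*sqrt(2))^(1/3)) - 4*k + 2^(2/3)*(2*k^3 + sqrt(-4*k^6 + (2*k^3 + 243*sqrt(2))^2) + 243*sqrt(2))^(1/3) - 2^(2/3)*sqrt(3)*I*(2*k^3 + sqrt(-4*k^6 + (2*k^3 + 243*sqrt(2))^2) + 243*sqrt(2))^(1/3))/36) + C4*exp(z*(8*2^(1/3)*k^2/((1 + sqrt(3)*I)*(2*k^3 + sqrt(-4*k^6 + (2*k^3 + 243*sqrt(2))^2) + 243*sqrt(2))^(1/3)) - 4*k + 2^(2/3)*(2*k^3 + sqrt(-4*k^6 + (2*k^3 + 243*sqrt(2))^2) + 243*sqrt(2))^(1/3) + 2^(2/3)*sqrt(3)*I*(2*k^3 + sqrt(-4*k^6 + (2*k^3 + 243*sqrt(2))^2) + 243*sqrt(2))^(1/3))/36) + sqrt(3)*k*z - sqrt(6)*z^3/6 - sqrt(2)*z^2/2


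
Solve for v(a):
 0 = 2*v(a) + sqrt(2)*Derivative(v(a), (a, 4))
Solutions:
 v(a) = (C1*sin(2^(5/8)*a/2) + C2*cos(2^(5/8)*a/2))*exp(-2^(5/8)*a/2) + (C3*sin(2^(5/8)*a/2) + C4*cos(2^(5/8)*a/2))*exp(2^(5/8)*a/2)


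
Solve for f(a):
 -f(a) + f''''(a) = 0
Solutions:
 f(a) = C1*exp(-a) + C2*exp(a) + C3*sin(a) + C4*cos(a)


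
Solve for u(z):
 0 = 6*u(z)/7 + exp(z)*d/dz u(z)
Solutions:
 u(z) = C1*exp(6*exp(-z)/7)


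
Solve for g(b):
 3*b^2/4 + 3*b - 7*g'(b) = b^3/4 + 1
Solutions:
 g(b) = C1 - b^4/112 + b^3/28 + 3*b^2/14 - b/7


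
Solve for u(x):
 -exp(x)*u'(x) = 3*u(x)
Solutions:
 u(x) = C1*exp(3*exp(-x))


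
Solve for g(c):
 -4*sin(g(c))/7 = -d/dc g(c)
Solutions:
 -4*c/7 + log(cos(g(c)) - 1)/2 - log(cos(g(c)) + 1)/2 = C1


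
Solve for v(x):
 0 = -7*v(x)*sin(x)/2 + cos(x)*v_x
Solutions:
 v(x) = C1/cos(x)^(7/2)


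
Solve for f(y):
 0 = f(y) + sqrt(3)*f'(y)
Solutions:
 f(y) = C1*exp(-sqrt(3)*y/3)


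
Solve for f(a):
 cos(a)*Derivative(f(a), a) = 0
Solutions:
 f(a) = C1


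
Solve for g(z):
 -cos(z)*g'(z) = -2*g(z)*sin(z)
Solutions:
 g(z) = C1/cos(z)^2


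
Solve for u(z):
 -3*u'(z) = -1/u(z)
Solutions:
 u(z) = -sqrt(C1 + 6*z)/3
 u(z) = sqrt(C1 + 6*z)/3


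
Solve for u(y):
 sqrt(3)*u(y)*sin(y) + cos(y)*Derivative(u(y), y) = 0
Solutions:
 u(y) = C1*cos(y)^(sqrt(3))


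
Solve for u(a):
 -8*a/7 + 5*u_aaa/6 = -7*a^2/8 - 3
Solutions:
 u(a) = C1 + C2*a + C3*a^2 - 7*a^5/400 + 2*a^4/35 - 3*a^3/5


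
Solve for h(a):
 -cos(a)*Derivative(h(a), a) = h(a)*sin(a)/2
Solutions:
 h(a) = C1*sqrt(cos(a))


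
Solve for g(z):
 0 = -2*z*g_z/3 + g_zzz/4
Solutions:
 g(z) = C1 + Integral(C2*airyai(2*3^(2/3)*z/3) + C3*airybi(2*3^(2/3)*z/3), z)


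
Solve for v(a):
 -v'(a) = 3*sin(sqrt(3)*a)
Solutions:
 v(a) = C1 + sqrt(3)*cos(sqrt(3)*a)


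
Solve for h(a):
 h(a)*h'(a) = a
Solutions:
 h(a) = -sqrt(C1 + a^2)
 h(a) = sqrt(C1 + a^2)


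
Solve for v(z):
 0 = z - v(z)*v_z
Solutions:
 v(z) = -sqrt(C1 + z^2)
 v(z) = sqrt(C1 + z^2)


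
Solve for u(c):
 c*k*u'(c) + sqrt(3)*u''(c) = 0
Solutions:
 u(c) = Piecewise((-sqrt(2)*3^(1/4)*sqrt(pi)*C1*erf(sqrt(2)*3^(3/4)*c*sqrt(k)/6)/(2*sqrt(k)) - C2, (k > 0) | (k < 0)), (-C1*c - C2, True))


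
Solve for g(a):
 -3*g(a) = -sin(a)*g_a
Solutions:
 g(a) = C1*(cos(a) - 1)^(3/2)/(cos(a) + 1)^(3/2)


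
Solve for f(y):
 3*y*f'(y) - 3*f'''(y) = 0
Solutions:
 f(y) = C1 + Integral(C2*airyai(y) + C3*airybi(y), y)


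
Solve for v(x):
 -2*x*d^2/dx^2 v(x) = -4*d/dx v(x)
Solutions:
 v(x) = C1 + C2*x^3


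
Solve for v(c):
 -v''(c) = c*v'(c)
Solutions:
 v(c) = C1 + C2*erf(sqrt(2)*c/2)


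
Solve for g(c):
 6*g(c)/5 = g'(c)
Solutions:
 g(c) = C1*exp(6*c/5)


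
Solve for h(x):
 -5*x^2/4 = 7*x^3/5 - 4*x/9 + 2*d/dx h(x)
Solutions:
 h(x) = C1 - 7*x^4/40 - 5*x^3/24 + x^2/9


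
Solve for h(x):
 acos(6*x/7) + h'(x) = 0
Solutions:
 h(x) = C1 - x*acos(6*x/7) + sqrt(49 - 36*x^2)/6


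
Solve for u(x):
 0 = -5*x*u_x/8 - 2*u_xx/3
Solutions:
 u(x) = C1 + C2*erf(sqrt(30)*x/8)


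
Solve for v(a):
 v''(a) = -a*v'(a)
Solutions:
 v(a) = C1 + C2*erf(sqrt(2)*a/2)


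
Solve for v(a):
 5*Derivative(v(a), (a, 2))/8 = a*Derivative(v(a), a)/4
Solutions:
 v(a) = C1 + C2*erfi(sqrt(5)*a/5)


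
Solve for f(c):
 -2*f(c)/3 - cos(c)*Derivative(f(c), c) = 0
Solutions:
 f(c) = C1*(sin(c) - 1)^(1/3)/(sin(c) + 1)^(1/3)


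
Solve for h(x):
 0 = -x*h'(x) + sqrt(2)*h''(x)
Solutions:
 h(x) = C1 + C2*erfi(2^(1/4)*x/2)


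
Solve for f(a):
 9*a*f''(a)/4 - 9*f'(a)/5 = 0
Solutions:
 f(a) = C1 + C2*a^(9/5)


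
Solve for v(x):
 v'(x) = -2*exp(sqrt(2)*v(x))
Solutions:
 v(x) = sqrt(2)*(2*log(1/(C1 + 2*x)) - log(2))/4


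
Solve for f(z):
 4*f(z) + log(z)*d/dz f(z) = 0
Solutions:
 f(z) = C1*exp(-4*li(z))


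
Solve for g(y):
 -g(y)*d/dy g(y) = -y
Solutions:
 g(y) = -sqrt(C1 + y^2)
 g(y) = sqrt(C1 + y^2)


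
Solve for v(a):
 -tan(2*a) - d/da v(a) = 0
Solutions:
 v(a) = C1 + log(cos(2*a))/2


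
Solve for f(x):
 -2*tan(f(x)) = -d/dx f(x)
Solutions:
 f(x) = pi - asin(C1*exp(2*x))
 f(x) = asin(C1*exp(2*x))


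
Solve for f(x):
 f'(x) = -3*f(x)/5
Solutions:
 f(x) = C1*exp(-3*x/5)


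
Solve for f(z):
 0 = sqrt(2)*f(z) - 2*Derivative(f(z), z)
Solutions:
 f(z) = C1*exp(sqrt(2)*z/2)


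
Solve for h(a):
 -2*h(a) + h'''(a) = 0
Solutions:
 h(a) = C3*exp(2^(1/3)*a) + (C1*sin(2^(1/3)*sqrt(3)*a/2) + C2*cos(2^(1/3)*sqrt(3)*a/2))*exp(-2^(1/3)*a/2)


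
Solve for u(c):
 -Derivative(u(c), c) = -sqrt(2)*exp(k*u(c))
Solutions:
 u(c) = Piecewise((log(-1/(C1*k + sqrt(2)*c*k))/k, Ne(k, 0)), (nan, True))
 u(c) = Piecewise((C1 + sqrt(2)*c, Eq(k, 0)), (nan, True))


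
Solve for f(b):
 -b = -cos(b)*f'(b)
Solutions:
 f(b) = C1 + Integral(b/cos(b), b)


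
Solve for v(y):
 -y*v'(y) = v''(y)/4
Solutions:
 v(y) = C1 + C2*erf(sqrt(2)*y)
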